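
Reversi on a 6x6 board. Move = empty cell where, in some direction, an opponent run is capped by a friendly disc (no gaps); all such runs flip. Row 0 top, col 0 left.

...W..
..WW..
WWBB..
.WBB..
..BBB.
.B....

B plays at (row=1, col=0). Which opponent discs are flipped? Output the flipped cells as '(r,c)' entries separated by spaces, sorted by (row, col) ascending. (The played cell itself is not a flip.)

Answer: (2,1)

Derivation:
Dir NW: edge -> no flip
Dir N: first cell '.' (not opp) -> no flip
Dir NE: first cell '.' (not opp) -> no flip
Dir W: edge -> no flip
Dir E: first cell '.' (not opp) -> no flip
Dir SW: edge -> no flip
Dir S: opp run (2,0), next='.' -> no flip
Dir SE: opp run (2,1) capped by B -> flip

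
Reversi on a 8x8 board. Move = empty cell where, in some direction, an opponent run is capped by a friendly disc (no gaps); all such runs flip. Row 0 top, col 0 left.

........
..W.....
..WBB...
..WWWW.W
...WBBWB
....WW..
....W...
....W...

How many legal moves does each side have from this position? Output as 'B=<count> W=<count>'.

Answer: B=13 W=8

Derivation:
-- B to move --
(0,1): flips 1 -> legal
(0,2): no bracket -> illegal
(0,3): no bracket -> illegal
(1,1): flips 2 -> legal
(1,3): no bracket -> illegal
(2,1): flips 1 -> legal
(2,5): flips 1 -> legal
(2,6): flips 1 -> legal
(2,7): flips 1 -> legal
(3,1): no bracket -> illegal
(3,6): no bracket -> illegal
(4,1): flips 1 -> legal
(4,2): flips 2 -> legal
(5,2): no bracket -> illegal
(5,3): flips 2 -> legal
(5,6): no bracket -> illegal
(5,7): flips 2 -> legal
(6,3): flips 1 -> legal
(6,5): flips 1 -> legal
(6,6): flips 1 -> legal
(7,3): no bracket -> illegal
(7,5): no bracket -> illegal
B mobility = 13
-- W to move --
(1,3): flips 2 -> legal
(1,4): flips 2 -> legal
(1,5): flips 1 -> legal
(2,5): flips 2 -> legal
(3,6): flips 1 -> legal
(5,3): flips 1 -> legal
(5,6): flips 1 -> legal
(5,7): flips 1 -> legal
W mobility = 8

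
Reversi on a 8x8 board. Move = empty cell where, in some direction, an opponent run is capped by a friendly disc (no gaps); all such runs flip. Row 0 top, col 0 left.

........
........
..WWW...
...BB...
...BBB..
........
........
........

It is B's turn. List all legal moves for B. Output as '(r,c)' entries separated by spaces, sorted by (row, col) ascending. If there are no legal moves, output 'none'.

(1,1): flips 1 -> legal
(1,2): flips 1 -> legal
(1,3): flips 1 -> legal
(1,4): flips 1 -> legal
(1,5): flips 1 -> legal
(2,1): no bracket -> illegal
(2,5): no bracket -> illegal
(3,1): no bracket -> illegal
(3,2): no bracket -> illegal
(3,5): no bracket -> illegal

Answer: (1,1) (1,2) (1,3) (1,4) (1,5)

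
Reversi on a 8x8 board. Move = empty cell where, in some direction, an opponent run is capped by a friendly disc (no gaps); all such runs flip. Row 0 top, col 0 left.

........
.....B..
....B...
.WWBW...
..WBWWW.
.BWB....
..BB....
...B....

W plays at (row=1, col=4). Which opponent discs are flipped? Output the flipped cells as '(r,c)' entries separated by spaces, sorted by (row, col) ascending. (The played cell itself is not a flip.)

Dir NW: first cell '.' (not opp) -> no flip
Dir N: first cell '.' (not opp) -> no flip
Dir NE: first cell '.' (not opp) -> no flip
Dir W: first cell '.' (not opp) -> no flip
Dir E: opp run (1,5), next='.' -> no flip
Dir SW: first cell '.' (not opp) -> no flip
Dir S: opp run (2,4) capped by W -> flip
Dir SE: first cell '.' (not opp) -> no flip

Answer: (2,4)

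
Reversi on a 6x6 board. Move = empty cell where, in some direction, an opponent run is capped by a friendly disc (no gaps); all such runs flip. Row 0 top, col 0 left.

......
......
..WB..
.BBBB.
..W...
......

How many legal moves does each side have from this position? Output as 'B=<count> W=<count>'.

-- B to move --
(1,1): flips 1 -> legal
(1,2): flips 1 -> legal
(1,3): flips 1 -> legal
(2,1): flips 1 -> legal
(4,1): no bracket -> illegal
(4,3): no bracket -> illegal
(5,1): flips 1 -> legal
(5,2): flips 1 -> legal
(5,3): flips 1 -> legal
B mobility = 7
-- W to move --
(1,2): no bracket -> illegal
(1,3): no bracket -> illegal
(1,4): no bracket -> illegal
(2,0): flips 1 -> legal
(2,1): no bracket -> illegal
(2,4): flips 2 -> legal
(2,5): no bracket -> illegal
(3,0): no bracket -> illegal
(3,5): no bracket -> illegal
(4,0): flips 1 -> legal
(4,1): no bracket -> illegal
(4,3): no bracket -> illegal
(4,4): flips 1 -> legal
(4,5): no bracket -> illegal
W mobility = 4

Answer: B=7 W=4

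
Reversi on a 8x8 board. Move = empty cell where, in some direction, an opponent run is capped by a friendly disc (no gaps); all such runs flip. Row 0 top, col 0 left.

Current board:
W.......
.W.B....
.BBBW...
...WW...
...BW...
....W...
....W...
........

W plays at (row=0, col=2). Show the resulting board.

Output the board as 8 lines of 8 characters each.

Answer: W.W.....
.W.W....
.BBBW...
...WW...
...BW...
....W...
....W...
........

Derivation:
Place W at (0,2); scan 8 dirs for brackets.
Dir NW: edge -> no flip
Dir N: edge -> no flip
Dir NE: edge -> no flip
Dir W: first cell '.' (not opp) -> no flip
Dir E: first cell '.' (not opp) -> no flip
Dir SW: first cell 'W' (not opp) -> no flip
Dir S: first cell '.' (not opp) -> no flip
Dir SE: opp run (1,3) capped by W -> flip
All flips: (1,3)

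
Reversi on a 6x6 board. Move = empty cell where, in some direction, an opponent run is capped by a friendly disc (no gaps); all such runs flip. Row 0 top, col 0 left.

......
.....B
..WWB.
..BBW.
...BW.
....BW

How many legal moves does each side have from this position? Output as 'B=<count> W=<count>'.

-- B to move --
(1,1): flips 1 -> legal
(1,2): flips 1 -> legal
(1,3): flips 1 -> legal
(1,4): flips 1 -> legal
(2,1): flips 2 -> legal
(2,5): flips 1 -> legal
(3,1): no bracket -> illegal
(3,5): flips 1 -> legal
(4,5): flips 1 -> legal
(5,3): no bracket -> illegal
B mobility = 8
-- W to move --
(0,4): no bracket -> illegal
(0,5): no bracket -> illegal
(1,3): no bracket -> illegal
(1,4): flips 1 -> legal
(2,1): no bracket -> illegal
(2,5): flips 1 -> legal
(3,1): flips 2 -> legal
(3,5): no bracket -> illegal
(4,1): flips 1 -> legal
(4,2): flips 2 -> legal
(4,5): no bracket -> illegal
(5,2): flips 1 -> legal
(5,3): flips 3 -> legal
W mobility = 7

Answer: B=8 W=7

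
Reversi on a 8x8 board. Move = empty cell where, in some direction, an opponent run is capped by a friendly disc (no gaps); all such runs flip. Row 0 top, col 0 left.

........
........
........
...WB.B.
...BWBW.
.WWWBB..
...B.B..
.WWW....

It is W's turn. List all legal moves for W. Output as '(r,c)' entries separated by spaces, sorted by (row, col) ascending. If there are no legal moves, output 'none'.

Answer: (2,4) (2,5) (2,6) (2,7) (3,5) (4,2) (5,6) (6,4) (6,6) (7,4)

Derivation:
(2,3): no bracket -> illegal
(2,4): flips 1 -> legal
(2,5): flips 2 -> legal
(2,6): flips 1 -> legal
(2,7): flips 4 -> legal
(3,2): no bracket -> illegal
(3,5): flips 1 -> legal
(3,7): no bracket -> illegal
(4,2): flips 1 -> legal
(4,7): no bracket -> illegal
(5,6): flips 2 -> legal
(6,2): no bracket -> illegal
(6,4): flips 2 -> legal
(6,6): flips 1 -> legal
(7,4): flips 1 -> legal
(7,5): no bracket -> illegal
(7,6): no bracket -> illegal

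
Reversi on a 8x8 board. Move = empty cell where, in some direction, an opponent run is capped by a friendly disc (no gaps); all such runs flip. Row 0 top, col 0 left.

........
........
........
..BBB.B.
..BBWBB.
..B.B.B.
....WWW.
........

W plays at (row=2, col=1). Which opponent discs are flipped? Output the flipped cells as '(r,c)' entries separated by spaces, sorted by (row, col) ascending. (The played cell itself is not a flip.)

Dir NW: first cell '.' (not opp) -> no flip
Dir N: first cell '.' (not opp) -> no flip
Dir NE: first cell '.' (not opp) -> no flip
Dir W: first cell '.' (not opp) -> no flip
Dir E: first cell '.' (not opp) -> no flip
Dir SW: first cell '.' (not opp) -> no flip
Dir S: first cell '.' (not opp) -> no flip
Dir SE: opp run (3,2) (4,3) (5,4) capped by W -> flip

Answer: (3,2) (4,3) (5,4)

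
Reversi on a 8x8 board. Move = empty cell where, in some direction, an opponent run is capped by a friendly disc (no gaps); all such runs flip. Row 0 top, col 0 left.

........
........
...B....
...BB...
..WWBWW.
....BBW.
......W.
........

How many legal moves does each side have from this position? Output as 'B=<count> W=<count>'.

Answer: B=12 W=9

Derivation:
-- B to move --
(3,1): no bracket -> illegal
(3,2): flips 1 -> legal
(3,5): flips 1 -> legal
(3,6): flips 1 -> legal
(3,7): flips 1 -> legal
(4,1): flips 2 -> legal
(4,7): flips 2 -> legal
(5,1): flips 1 -> legal
(5,2): flips 1 -> legal
(5,3): flips 1 -> legal
(5,7): flips 1 -> legal
(6,5): no bracket -> illegal
(6,7): flips 2 -> legal
(7,5): no bracket -> illegal
(7,6): no bracket -> illegal
(7,7): flips 1 -> legal
B mobility = 12
-- W to move --
(1,2): flips 2 -> legal
(1,3): flips 2 -> legal
(1,4): no bracket -> illegal
(2,2): flips 3 -> legal
(2,4): flips 1 -> legal
(2,5): flips 1 -> legal
(3,2): no bracket -> illegal
(3,5): no bracket -> illegal
(5,3): flips 2 -> legal
(6,3): flips 1 -> legal
(6,4): flips 1 -> legal
(6,5): flips 2 -> legal
W mobility = 9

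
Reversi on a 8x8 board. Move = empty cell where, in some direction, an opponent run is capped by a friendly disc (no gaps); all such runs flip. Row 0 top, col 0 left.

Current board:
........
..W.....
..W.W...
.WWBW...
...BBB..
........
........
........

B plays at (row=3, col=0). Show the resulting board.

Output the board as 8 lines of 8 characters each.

Place B at (3,0); scan 8 dirs for brackets.
Dir NW: edge -> no flip
Dir N: first cell '.' (not opp) -> no flip
Dir NE: first cell '.' (not opp) -> no flip
Dir W: edge -> no flip
Dir E: opp run (3,1) (3,2) capped by B -> flip
Dir SW: edge -> no flip
Dir S: first cell '.' (not opp) -> no flip
Dir SE: first cell '.' (not opp) -> no flip
All flips: (3,1) (3,2)

Answer: ........
..W.....
..W.W...
BBBBW...
...BBB..
........
........
........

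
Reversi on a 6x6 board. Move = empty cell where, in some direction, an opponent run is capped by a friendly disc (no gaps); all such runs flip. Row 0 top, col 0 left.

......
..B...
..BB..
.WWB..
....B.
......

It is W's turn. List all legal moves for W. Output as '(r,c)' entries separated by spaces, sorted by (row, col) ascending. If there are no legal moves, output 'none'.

(0,1): no bracket -> illegal
(0,2): flips 2 -> legal
(0,3): no bracket -> illegal
(1,1): no bracket -> illegal
(1,3): flips 1 -> legal
(1,4): flips 1 -> legal
(2,1): no bracket -> illegal
(2,4): no bracket -> illegal
(3,4): flips 1 -> legal
(3,5): no bracket -> illegal
(4,2): no bracket -> illegal
(4,3): no bracket -> illegal
(4,5): no bracket -> illegal
(5,3): no bracket -> illegal
(5,4): no bracket -> illegal
(5,5): no bracket -> illegal

Answer: (0,2) (1,3) (1,4) (3,4)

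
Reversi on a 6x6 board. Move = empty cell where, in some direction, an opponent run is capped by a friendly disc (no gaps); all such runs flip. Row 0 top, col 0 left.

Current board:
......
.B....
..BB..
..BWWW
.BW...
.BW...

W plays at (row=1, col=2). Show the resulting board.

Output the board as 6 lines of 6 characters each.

Place W at (1,2); scan 8 dirs for brackets.
Dir NW: first cell '.' (not opp) -> no flip
Dir N: first cell '.' (not opp) -> no flip
Dir NE: first cell '.' (not opp) -> no flip
Dir W: opp run (1,1), next='.' -> no flip
Dir E: first cell '.' (not opp) -> no flip
Dir SW: first cell '.' (not opp) -> no flip
Dir S: opp run (2,2) (3,2) capped by W -> flip
Dir SE: opp run (2,3) capped by W -> flip
All flips: (2,2) (2,3) (3,2)

Answer: ......
.BW...
..WW..
..WWWW
.BW...
.BW...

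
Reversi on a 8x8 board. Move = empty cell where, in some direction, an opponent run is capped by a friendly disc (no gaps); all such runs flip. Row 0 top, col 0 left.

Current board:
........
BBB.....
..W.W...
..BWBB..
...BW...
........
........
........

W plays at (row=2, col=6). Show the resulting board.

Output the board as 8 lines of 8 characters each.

Place W at (2,6); scan 8 dirs for brackets.
Dir NW: first cell '.' (not opp) -> no flip
Dir N: first cell '.' (not opp) -> no flip
Dir NE: first cell '.' (not opp) -> no flip
Dir W: first cell '.' (not opp) -> no flip
Dir E: first cell '.' (not opp) -> no flip
Dir SW: opp run (3,5) capped by W -> flip
Dir S: first cell '.' (not opp) -> no flip
Dir SE: first cell '.' (not opp) -> no flip
All flips: (3,5)

Answer: ........
BBB.....
..W.W.W.
..BWBW..
...BW...
........
........
........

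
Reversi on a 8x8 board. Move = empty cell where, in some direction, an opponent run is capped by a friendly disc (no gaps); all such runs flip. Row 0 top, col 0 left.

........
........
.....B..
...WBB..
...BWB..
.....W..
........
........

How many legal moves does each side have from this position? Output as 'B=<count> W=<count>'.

-- B to move --
(2,2): no bracket -> illegal
(2,3): flips 1 -> legal
(2,4): no bracket -> illegal
(3,2): flips 1 -> legal
(4,2): no bracket -> illegal
(4,6): no bracket -> illegal
(5,3): flips 1 -> legal
(5,4): flips 1 -> legal
(5,6): no bracket -> illegal
(6,4): no bracket -> illegal
(6,5): flips 1 -> legal
(6,6): no bracket -> illegal
B mobility = 5
-- W to move --
(1,4): no bracket -> illegal
(1,5): flips 3 -> legal
(1,6): no bracket -> illegal
(2,3): no bracket -> illegal
(2,4): flips 1 -> legal
(2,6): flips 1 -> legal
(3,2): no bracket -> illegal
(3,6): flips 2 -> legal
(4,2): flips 1 -> legal
(4,6): flips 1 -> legal
(5,2): no bracket -> illegal
(5,3): flips 1 -> legal
(5,4): no bracket -> illegal
(5,6): no bracket -> illegal
W mobility = 7

Answer: B=5 W=7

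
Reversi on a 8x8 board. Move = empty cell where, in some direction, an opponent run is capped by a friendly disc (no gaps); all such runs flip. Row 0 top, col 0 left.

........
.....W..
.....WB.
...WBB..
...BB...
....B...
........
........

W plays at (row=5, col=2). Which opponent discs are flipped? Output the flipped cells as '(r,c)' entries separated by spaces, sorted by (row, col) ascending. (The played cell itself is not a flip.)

Dir NW: first cell '.' (not opp) -> no flip
Dir N: first cell '.' (not opp) -> no flip
Dir NE: opp run (4,3) (3,4) capped by W -> flip
Dir W: first cell '.' (not opp) -> no flip
Dir E: first cell '.' (not opp) -> no flip
Dir SW: first cell '.' (not opp) -> no flip
Dir S: first cell '.' (not opp) -> no flip
Dir SE: first cell '.' (not opp) -> no flip

Answer: (3,4) (4,3)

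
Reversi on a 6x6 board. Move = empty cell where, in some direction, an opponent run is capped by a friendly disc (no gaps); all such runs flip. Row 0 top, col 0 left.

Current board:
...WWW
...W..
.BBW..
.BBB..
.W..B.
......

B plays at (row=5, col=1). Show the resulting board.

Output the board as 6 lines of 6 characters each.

Place B at (5,1); scan 8 dirs for brackets.
Dir NW: first cell '.' (not opp) -> no flip
Dir N: opp run (4,1) capped by B -> flip
Dir NE: first cell '.' (not opp) -> no flip
Dir W: first cell '.' (not opp) -> no flip
Dir E: first cell '.' (not opp) -> no flip
Dir SW: edge -> no flip
Dir S: edge -> no flip
Dir SE: edge -> no flip
All flips: (4,1)

Answer: ...WWW
...W..
.BBW..
.BBB..
.B..B.
.B....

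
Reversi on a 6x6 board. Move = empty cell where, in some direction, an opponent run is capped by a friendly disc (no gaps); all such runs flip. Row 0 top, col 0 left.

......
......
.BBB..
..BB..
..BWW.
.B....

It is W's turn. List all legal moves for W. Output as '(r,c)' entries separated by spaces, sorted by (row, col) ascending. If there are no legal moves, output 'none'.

(1,0): flips 2 -> legal
(1,1): flips 2 -> legal
(1,2): no bracket -> illegal
(1,3): flips 2 -> legal
(1,4): no bracket -> illegal
(2,0): no bracket -> illegal
(2,4): no bracket -> illegal
(3,0): no bracket -> illegal
(3,1): no bracket -> illegal
(3,4): no bracket -> illegal
(4,0): no bracket -> illegal
(4,1): flips 1 -> legal
(5,0): no bracket -> illegal
(5,2): no bracket -> illegal
(5,3): no bracket -> illegal

Answer: (1,0) (1,1) (1,3) (4,1)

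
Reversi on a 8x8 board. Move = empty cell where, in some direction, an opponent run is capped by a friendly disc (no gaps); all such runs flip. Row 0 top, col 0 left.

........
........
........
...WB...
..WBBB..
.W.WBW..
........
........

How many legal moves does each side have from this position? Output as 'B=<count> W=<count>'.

Answer: B=10 W=2

Derivation:
-- B to move --
(2,2): flips 1 -> legal
(2,3): flips 1 -> legal
(2,4): no bracket -> illegal
(3,1): no bracket -> illegal
(3,2): flips 1 -> legal
(4,0): no bracket -> illegal
(4,1): flips 1 -> legal
(4,6): no bracket -> illegal
(5,0): no bracket -> illegal
(5,2): flips 1 -> legal
(5,6): flips 1 -> legal
(6,0): no bracket -> illegal
(6,1): no bracket -> illegal
(6,2): flips 1 -> legal
(6,3): flips 1 -> legal
(6,4): no bracket -> illegal
(6,5): flips 1 -> legal
(6,6): flips 1 -> legal
B mobility = 10
-- W to move --
(2,3): no bracket -> illegal
(2,4): no bracket -> illegal
(2,5): no bracket -> illegal
(3,2): no bracket -> illegal
(3,5): flips 3 -> legal
(3,6): no bracket -> illegal
(4,6): flips 3 -> legal
(5,2): no bracket -> illegal
(5,6): no bracket -> illegal
(6,3): no bracket -> illegal
(6,4): no bracket -> illegal
(6,5): no bracket -> illegal
W mobility = 2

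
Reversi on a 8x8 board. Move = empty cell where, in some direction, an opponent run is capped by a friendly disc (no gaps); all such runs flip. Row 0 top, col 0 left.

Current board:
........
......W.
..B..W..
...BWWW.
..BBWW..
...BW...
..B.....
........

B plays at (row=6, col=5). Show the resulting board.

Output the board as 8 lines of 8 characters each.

Answer: ........
......W.
..B..W..
...BWWW.
..BBWW..
...BB...
..B..B..
........

Derivation:
Place B at (6,5); scan 8 dirs for brackets.
Dir NW: opp run (5,4) capped by B -> flip
Dir N: first cell '.' (not opp) -> no flip
Dir NE: first cell '.' (not opp) -> no flip
Dir W: first cell '.' (not opp) -> no flip
Dir E: first cell '.' (not opp) -> no flip
Dir SW: first cell '.' (not opp) -> no flip
Dir S: first cell '.' (not opp) -> no flip
Dir SE: first cell '.' (not opp) -> no flip
All flips: (5,4)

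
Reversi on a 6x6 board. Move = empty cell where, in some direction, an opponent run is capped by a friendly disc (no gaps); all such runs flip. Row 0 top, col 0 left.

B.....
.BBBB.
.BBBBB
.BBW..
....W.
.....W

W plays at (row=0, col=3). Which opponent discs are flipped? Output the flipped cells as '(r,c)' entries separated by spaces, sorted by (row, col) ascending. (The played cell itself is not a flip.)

Answer: (1,3) (2,3)

Derivation:
Dir NW: edge -> no flip
Dir N: edge -> no flip
Dir NE: edge -> no flip
Dir W: first cell '.' (not opp) -> no flip
Dir E: first cell '.' (not opp) -> no flip
Dir SW: opp run (1,2) (2,1), next='.' -> no flip
Dir S: opp run (1,3) (2,3) capped by W -> flip
Dir SE: opp run (1,4) (2,5), next=edge -> no flip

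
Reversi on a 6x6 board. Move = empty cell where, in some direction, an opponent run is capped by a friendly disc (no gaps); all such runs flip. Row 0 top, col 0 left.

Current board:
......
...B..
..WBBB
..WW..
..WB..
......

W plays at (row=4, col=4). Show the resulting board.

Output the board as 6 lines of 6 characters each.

Answer: ......
...B..
..WBBB
..WW..
..WWW.
......

Derivation:
Place W at (4,4); scan 8 dirs for brackets.
Dir NW: first cell 'W' (not opp) -> no flip
Dir N: first cell '.' (not opp) -> no flip
Dir NE: first cell '.' (not opp) -> no flip
Dir W: opp run (4,3) capped by W -> flip
Dir E: first cell '.' (not opp) -> no flip
Dir SW: first cell '.' (not opp) -> no flip
Dir S: first cell '.' (not opp) -> no flip
Dir SE: first cell '.' (not opp) -> no flip
All flips: (4,3)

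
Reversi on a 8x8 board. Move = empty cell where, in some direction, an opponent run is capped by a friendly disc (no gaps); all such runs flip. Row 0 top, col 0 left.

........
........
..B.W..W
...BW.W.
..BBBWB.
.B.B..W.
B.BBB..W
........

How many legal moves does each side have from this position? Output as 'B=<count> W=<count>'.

Answer: B=6 W=5

Derivation:
-- B to move --
(1,3): no bracket -> illegal
(1,4): flips 2 -> legal
(1,5): flips 1 -> legal
(1,6): no bracket -> illegal
(1,7): no bracket -> illegal
(2,3): no bracket -> illegal
(2,5): flips 1 -> legal
(2,6): flips 1 -> legal
(3,5): flips 1 -> legal
(3,7): no bracket -> illegal
(4,7): no bracket -> illegal
(5,4): no bracket -> illegal
(5,5): no bracket -> illegal
(5,7): no bracket -> illegal
(6,5): no bracket -> illegal
(6,6): flips 1 -> legal
(7,6): no bracket -> illegal
(7,7): no bracket -> illegal
B mobility = 6
-- W to move --
(1,1): no bracket -> illegal
(1,2): no bracket -> illegal
(1,3): no bracket -> illegal
(2,1): no bracket -> illegal
(2,3): no bracket -> illegal
(3,1): no bracket -> illegal
(3,2): flips 1 -> legal
(3,5): no bracket -> illegal
(3,7): no bracket -> illegal
(4,0): no bracket -> illegal
(4,1): flips 3 -> legal
(4,7): flips 1 -> legal
(5,0): no bracket -> illegal
(5,2): flips 1 -> legal
(5,4): flips 1 -> legal
(5,5): no bracket -> illegal
(5,7): no bracket -> illegal
(6,1): no bracket -> illegal
(6,5): no bracket -> illegal
(7,0): no bracket -> illegal
(7,1): no bracket -> illegal
(7,2): no bracket -> illegal
(7,3): no bracket -> illegal
(7,4): no bracket -> illegal
(7,5): no bracket -> illegal
W mobility = 5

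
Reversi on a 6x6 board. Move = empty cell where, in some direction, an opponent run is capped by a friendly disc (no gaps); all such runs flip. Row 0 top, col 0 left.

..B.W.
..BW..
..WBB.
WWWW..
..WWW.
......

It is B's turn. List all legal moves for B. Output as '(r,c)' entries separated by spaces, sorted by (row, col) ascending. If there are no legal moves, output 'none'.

(0,3): flips 1 -> legal
(0,5): no bracket -> illegal
(1,1): no bracket -> illegal
(1,4): flips 1 -> legal
(1,5): no bracket -> illegal
(2,0): no bracket -> illegal
(2,1): flips 1 -> legal
(3,4): no bracket -> illegal
(3,5): no bracket -> illegal
(4,0): no bracket -> illegal
(4,1): flips 1 -> legal
(4,5): no bracket -> illegal
(5,1): flips 2 -> legal
(5,2): flips 3 -> legal
(5,3): flips 2 -> legal
(5,4): no bracket -> illegal
(5,5): no bracket -> illegal

Answer: (0,3) (1,4) (2,1) (4,1) (5,1) (5,2) (5,3)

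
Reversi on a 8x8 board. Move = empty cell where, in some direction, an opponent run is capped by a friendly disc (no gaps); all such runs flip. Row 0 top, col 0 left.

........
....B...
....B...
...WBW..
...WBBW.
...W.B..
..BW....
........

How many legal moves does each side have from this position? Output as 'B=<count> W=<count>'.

Answer: B=11 W=8

Derivation:
-- B to move --
(2,2): flips 1 -> legal
(2,3): no bracket -> illegal
(2,5): flips 1 -> legal
(2,6): flips 1 -> legal
(3,2): flips 1 -> legal
(3,6): flips 1 -> legal
(3,7): flips 1 -> legal
(4,2): flips 2 -> legal
(4,7): flips 1 -> legal
(5,2): flips 1 -> legal
(5,4): no bracket -> illegal
(5,6): no bracket -> illegal
(5,7): flips 2 -> legal
(6,4): flips 1 -> legal
(7,2): no bracket -> illegal
(7,3): no bracket -> illegal
(7,4): no bracket -> illegal
B mobility = 11
-- W to move --
(0,3): no bracket -> illegal
(0,4): no bracket -> illegal
(0,5): no bracket -> illegal
(1,3): flips 1 -> legal
(1,5): flips 1 -> legal
(2,3): no bracket -> illegal
(2,5): flips 1 -> legal
(3,6): no bracket -> illegal
(5,1): no bracket -> illegal
(5,2): no bracket -> illegal
(5,4): no bracket -> illegal
(5,6): no bracket -> illegal
(6,1): flips 1 -> legal
(6,4): flips 1 -> legal
(6,5): flips 2 -> legal
(6,6): flips 2 -> legal
(7,1): flips 1 -> legal
(7,2): no bracket -> illegal
(7,3): no bracket -> illegal
W mobility = 8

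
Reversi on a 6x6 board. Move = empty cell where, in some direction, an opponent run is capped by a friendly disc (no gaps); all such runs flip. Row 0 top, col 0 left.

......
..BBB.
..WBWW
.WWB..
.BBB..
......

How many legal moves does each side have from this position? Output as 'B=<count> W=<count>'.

Answer: B=8 W=11

Derivation:
-- B to move --
(1,1): flips 1 -> legal
(1,5): flips 1 -> legal
(2,0): flips 1 -> legal
(2,1): flips 3 -> legal
(3,0): flips 2 -> legal
(3,4): flips 1 -> legal
(3,5): flips 1 -> legal
(4,0): flips 2 -> legal
B mobility = 8
-- W to move --
(0,1): no bracket -> illegal
(0,2): flips 2 -> legal
(0,3): flips 1 -> legal
(0,4): flips 2 -> legal
(0,5): flips 2 -> legal
(1,1): no bracket -> illegal
(1,5): no bracket -> illegal
(2,1): no bracket -> illegal
(3,0): no bracket -> illegal
(3,4): flips 1 -> legal
(4,0): no bracket -> illegal
(4,4): flips 1 -> legal
(5,0): flips 1 -> legal
(5,1): flips 3 -> legal
(5,2): flips 1 -> legal
(5,3): flips 1 -> legal
(5,4): flips 1 -> legal
W mobility = 11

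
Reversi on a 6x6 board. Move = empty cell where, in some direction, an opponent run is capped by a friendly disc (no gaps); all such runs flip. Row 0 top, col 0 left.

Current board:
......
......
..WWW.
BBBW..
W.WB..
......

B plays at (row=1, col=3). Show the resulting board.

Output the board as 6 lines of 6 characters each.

Answer: ......
...B..
..BBW.
BBBB..
W.WB..
......

Derivation:
Place B at (1,3); scan 8 dirs for brackets.
Dir NW: first cell '.' (not opp) -> no flip
Dir N: first cell '.' (not opp) -> no flip
Dir NE: first cell '.' (not opp) -> no flip
Dir W: first cell '.' (not opp) -> no flip
Dir E: first cell '.' (not opp) -> no flip
Dir SW: opp run (2,2) capped by B -> flip
Dir S: opp run (2,3) (3,3) capped by B -> flip
Dir SE: opp run (2,4), next='.' -> no flip
All flips: (2,2) (2,3) (3,3)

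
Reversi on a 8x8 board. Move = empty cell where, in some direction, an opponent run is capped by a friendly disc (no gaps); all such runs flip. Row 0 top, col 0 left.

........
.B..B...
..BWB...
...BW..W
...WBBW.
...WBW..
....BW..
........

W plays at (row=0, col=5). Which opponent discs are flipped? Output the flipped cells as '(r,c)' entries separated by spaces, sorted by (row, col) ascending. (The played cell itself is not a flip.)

Answer: (1,4)

Derivation:
Dir NW: edge -> no flip
Dir N: edge -> no flip
Dir NE: edge -> no flip
Dir W: first cell '.' (not opp) -> no flip
Dir E: first cell '.' (not opp) -> no flip
Dir SW: opp run (1,4) capped by W -> flip
Dir S: first cell '.' (not opp) -> no flip
Dir SE: first cell '.' (not opp) -> no flip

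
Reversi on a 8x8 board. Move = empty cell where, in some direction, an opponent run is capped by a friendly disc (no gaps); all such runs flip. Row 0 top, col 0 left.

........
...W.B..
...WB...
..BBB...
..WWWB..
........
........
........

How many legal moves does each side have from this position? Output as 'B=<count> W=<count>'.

-- B to move --
(0,2): flips 1 -> legal
(0,3): flips 2 -> legal
(0,4): no bracket -> illegal
(1,2): flips 1 -> legal
(1,4): flips 1 -> legal
(2,2): flips 1 -> legal
(3,1): no bracket -> illegal
(3,5): no bracket -> illegal
(4,1): flips 3 -> legal
(5,1): flips 1 -> legal
(5,2): flips 2 -> legal
(5,3): flips 1 -> legal
(5,4): flips 2 -> legal
(5,5): flips 1 -> legal
B mobility = 11
-- W to move --
(0,4): no bracket -> illegal
(0,5): no bracket -> illegal
(0,6): flips 3 -> legal
(1,4): flips 2 -> legal
(1,6): no bracket -> illegal
(2,1): flips 1 -> legal
(2,2): flips 2 -> legal
(2,5): flips 2 -> legal
(2,6): no bracket -> illegal
(3,1): no bracket -> illegal
(3,5): flips 1 -> legal
(3,6): no bracket -> illegal
(4,1): flips 1 -> legal
(4,6): flips 1 -> legal
(5,4): no bracket -> illegal
(5,5): no bracket -> illegal
(5,6): flips 2 -> legal
W mobility = 9

Answer: B=11 W=9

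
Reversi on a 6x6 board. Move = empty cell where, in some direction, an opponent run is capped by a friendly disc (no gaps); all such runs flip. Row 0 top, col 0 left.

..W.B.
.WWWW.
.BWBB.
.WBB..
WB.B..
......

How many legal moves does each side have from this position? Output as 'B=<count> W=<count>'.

-- B to move --
(0,0): flips 2 -> legal
(0,1): flips 2 -> legal
(0,3): flips 2 -> legal
(0,5): flips 1 -> legal
(1,0): no bracket -> illegal
(1,5): no bracket -> illegal
(2,0): no bracket -> illegal
(2,5): no bracket -> illegal
(3,0): flips 1 -> legal
(4,2): no bracket -> illegal
(5,0): no bracket -> illegal
(5,1): no bracket -> illegal
B mobility = 5
-- W to move --
(0,3): no bracket -> illegal
(0,5): no bracket -> illegal
(1,0): no bracket -> illegal
(1,5): no bracket -> illegal
(2,0): flips 1 -> legal
(2,5): flips 2 -> legal
(3,0): flips 1 -> legal
(3,4): flips 4 -> legal
(3,5): flips 1 -> legal
(4,2): flips 2 -> legal
(4,4): flips 1 -> legal
(5,0): flips 3 -> legal
(5,1): flips 1 -> legal
(5,2): no bracket -> illegal
(5,3): flips 3 -> legal
(5,4): no bracket -> illegal
W mobility = 10

Answer: B=5 W=10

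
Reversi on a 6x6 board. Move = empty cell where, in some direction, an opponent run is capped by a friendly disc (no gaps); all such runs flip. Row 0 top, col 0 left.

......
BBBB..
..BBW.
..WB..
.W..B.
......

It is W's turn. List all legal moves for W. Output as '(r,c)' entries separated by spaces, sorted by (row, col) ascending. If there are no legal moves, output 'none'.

(0,0): no bracket -> illegal
(0,1): no bracket -> illegal
(0,2): flips 3 -> legal
(0,3): no bracket -> illegal
(0,4): no bracket -> illegal
(1,4): flips 1 -> legal
(2,0): no bracket -> illegal
(2,1): flips 2 -> legal
(3,1): no bracket -> illegal
(3,4): flips 1 -> legal
(3,5): no bracket -> illegal
(4,2): flips 1 -> legal
(4,3): no bracket -> illegal
(4,5): no bracket -> illegal
(5,3): no bracket -> illegal
(5,4): no bracket -> illegal
(5,5): no bracket -> illegal

Answer: (0,2) (1,4) (2,1) (3,4) (4,2)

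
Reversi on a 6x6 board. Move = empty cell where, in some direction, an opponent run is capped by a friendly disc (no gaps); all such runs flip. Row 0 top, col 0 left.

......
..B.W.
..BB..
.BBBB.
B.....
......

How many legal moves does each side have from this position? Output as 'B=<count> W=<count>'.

-- B to move --
(0,3): no bracket -> illegal
(0,4): no bracket -> illegal
(0,5): flips 1 -> legal
(1,3): no bracket -> illegal
(1,5): no bracket -> illegal
(2,4): no bracket -> illegal
(2,5): no bracket -> illegal
B mobility = 1
-- W to move --
(0,1): no bracket -> illegal
(0,2): no bracket -> illegal
(0,3): no bracket -> illegal
(1,1): no bracket -> illegal
(1,3): no bracket -> illegal
(2,0): no bracket -> illegal
(2,1): no bracket -> illegal
(2,4): no bracket -> illegal
(2,5): no bracket -> illegal
(3,0): no bracket -> illegal
(3,5): no bracket -> illegal
(4,1): flips 2 -> legal
(4,2): no bracket -> illegal
(4,3): no bracket -> illegal
(4,4): no bracket -> illegal
(4,5): no bracket -> illegal
(5,0): no bracket -> illegal
(5,1): no bracket -> illegal
W mobility = 1

Answer: B=1 W=1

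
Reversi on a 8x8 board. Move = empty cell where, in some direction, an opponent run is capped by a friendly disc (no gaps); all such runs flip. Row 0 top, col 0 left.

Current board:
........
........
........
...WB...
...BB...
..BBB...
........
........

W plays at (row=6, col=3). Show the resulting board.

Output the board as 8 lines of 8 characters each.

Place W at (6,3); scan 8 dirs for brackets.
Dir NW: opp run (5,2), next='.' -> no flip
Dir N: opp run (5,3) (4,3) capped by W -> flip
Dir NE: opp run (5,4), next='.' -> no flip
Dir W: first cell '.' (not opp) -> no flip
Dir E: first cell '.' (not opp) -> no flip
Dir SW: first cell '.' (not opp) -> no flip
Dir S: first cell '.' (not opp) -> no flip
Dir SE: first cell '.' (not opp) -> no flip
All flips: (4,3) (5,3)

Answer: ........
........
........
...WB...
...WB...
..BWB...
...W....
........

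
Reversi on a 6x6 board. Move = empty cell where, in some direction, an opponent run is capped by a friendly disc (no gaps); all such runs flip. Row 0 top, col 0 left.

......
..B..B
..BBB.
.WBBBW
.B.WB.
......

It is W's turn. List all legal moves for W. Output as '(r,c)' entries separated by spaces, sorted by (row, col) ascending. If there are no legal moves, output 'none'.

(0,1): no bracket -> illegal
(0,2): no bracket -> illegal
(0,3): no bracket -> illegal
(0,4): no bracket -> illegal
(0,5): no bracket -> illegal
(1,1): no bracket -> illegal
(1,3): flips 4 -> legal
(1,4): no bracket -> illegal
(2,1): flips 1 -> legal
(2,5): flips 1 -> legal
(3,0): no bracket -> illegal
(4,0): no bracket -> illegal
(4,2): no bracket -> illegal
(4,5): flips 1 -> legal
(5,0): no bracket -> illegal
(5,1): flips 1 -> legal
(5,2): no bracket -> illegal
(5,3): flips 1 -> legal
(5,4): no bracket -> illegal
(5,5): no bracket -> illegal

Answer: (1,3) (2,1) (2,5) (4,5) (5,1) (5,3)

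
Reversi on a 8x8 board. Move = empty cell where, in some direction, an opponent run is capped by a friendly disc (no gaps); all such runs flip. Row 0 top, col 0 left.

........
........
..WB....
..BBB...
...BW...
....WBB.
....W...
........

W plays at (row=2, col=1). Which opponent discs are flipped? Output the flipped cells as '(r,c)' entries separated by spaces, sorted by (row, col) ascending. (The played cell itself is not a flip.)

Dir NW: first cell '.' (not opp) -> no flip
Dir N: first cell '.' (not opp) -> no flip
Dir NE: first cell '.' (not opp) -> no flip
Dir W: first cell '.' (not opp) -> no flip
Dir E: first cell 'W' (not opp) -> no flip
Dir SW: first cell '.' (not opp) -> no flip
Dir S: first cell '.' (not opp) -> no flip
Dir SE: opp run (3,2) (4,3) capped by W -> flip

Answer: (3,2) (4,3)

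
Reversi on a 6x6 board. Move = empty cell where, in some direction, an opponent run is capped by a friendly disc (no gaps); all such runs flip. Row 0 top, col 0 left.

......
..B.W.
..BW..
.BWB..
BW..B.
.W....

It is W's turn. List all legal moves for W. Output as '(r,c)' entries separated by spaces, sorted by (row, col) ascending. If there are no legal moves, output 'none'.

Answer: (0,1) (0,2) (2,1) (3,0) (3,4) (4,3)

Derivation:
(0,1): flips 1 -> legal
(0,2): flips 2 -> legal
(0,3): no bracket -> illegal
(1,1): no bracket -> illegal
(1,3): no bracket -> illegal
(2,0): no bracket -> illegal
(2,1): flips 2 -> legal
(2,4): no bracket -> illegal
(3,0): flips 1 -> legal
(3,4): flips 1 -> legal
(3,5): no bracket -> illegal
(4,2): no bracket -> illegal
(4,3): flips 1 -> legal
(4,5): no bracket -> illegal
(5,0): no bracket -> illegal
(5,3): no bracket -> illegal
(5,4): no bracket -> illegal
(5,5): no bracket -> illegal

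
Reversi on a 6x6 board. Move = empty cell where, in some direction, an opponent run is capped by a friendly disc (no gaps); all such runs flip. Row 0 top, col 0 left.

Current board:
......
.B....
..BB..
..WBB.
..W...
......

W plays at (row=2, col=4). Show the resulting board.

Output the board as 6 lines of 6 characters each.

Place W at (2,4); scan 8 dirs for brackets.
Dir NW: first cell '.' (not opp) -> no flip
Dir N: first cell '.' (not opp) -> no flip
Dir NE: first cell '.' (not opp) -> no flip
Dir W: opp run (2,3) (2,2), next='.' -> no flip
Dir E: first cell '.' (not opp) -> no flip
Dir SW: opp run (3,3) capped by W -> flip
Dir S: opp run (3,4), next='.' -> no flip
Dir SE: first cell '.' (not opp) -> no flip
All flips: (3,3)

Answer: ......
.B....
..BBW.
..WWB.
..W...
......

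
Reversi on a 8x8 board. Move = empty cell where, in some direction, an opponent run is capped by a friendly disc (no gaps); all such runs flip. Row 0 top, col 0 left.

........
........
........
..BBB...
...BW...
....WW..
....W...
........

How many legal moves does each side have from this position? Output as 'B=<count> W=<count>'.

Answer: B=4 W=4

Derivation:
-- B to move --
(3,5): no bracket -> illegal
(4,5): flips 1 -> legal
(4,6): no bracket -> illegal
(5,3): no bracket -> illegal
(5,6): no bracket -> illegal
(6,3): no bracket -> illegal
(6,5): flips 1 -> legal
(6,6): flips 2 -> legal
(7,3): no bracket -> illegal
(7,4): flips 3 -> legal
(7,5): no bracket -> illegal
B mobility = 4
-- W to move --
(2,1): flips 2 -> legal
(2,2): flips 1 -> legal
(2,3): no bracket -> illegal
(2,4): flips 1 -> legal
(2,5): no bracket -> illegal
(3,1): no bracket -> illegal
(3,5): no bracket -> illegal
(4,1): no bracket -> illegal
(4,2): flips 1 -> legal
(4,5): no bracket -> illegal
(5,2): no bracket -> illegal
(5,3): no bracket -> illegal
W mobility = 4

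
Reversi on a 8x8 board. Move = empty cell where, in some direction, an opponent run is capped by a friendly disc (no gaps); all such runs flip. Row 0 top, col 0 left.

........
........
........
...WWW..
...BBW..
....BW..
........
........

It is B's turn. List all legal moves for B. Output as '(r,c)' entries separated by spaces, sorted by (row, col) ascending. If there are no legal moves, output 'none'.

Answer: (2,2) (2,3) (2,4) (2,5) (2,6) (3,6) (4,6) (5,6) (6,6)

Derivation:
(2,2): flips 1 -> legal
(2,3): flips 1 -> legal
(2,4): flips 1 -> legal
(2,5): flips 1 -> legal
(2,6): flips 1 -> legal
(3,2): no bracket -> illegal
(3,6): flips 1 -> legal
(4,2): no bracket -> illegal
(4,6): flips 1 -> legal
(5,6): flips 1 -> legal
(6,4): no bracket -> illegal
(6,5): no bracket -> illegal
(6,6): flips 1 -> legal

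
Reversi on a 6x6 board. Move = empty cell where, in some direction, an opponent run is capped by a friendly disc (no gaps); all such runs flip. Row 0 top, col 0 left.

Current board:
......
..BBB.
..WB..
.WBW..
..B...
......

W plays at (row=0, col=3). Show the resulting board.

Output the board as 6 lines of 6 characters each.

Place W at (0,3); scan 8 dirs for brackets.
Dir NW: edge -> no flip
Dir N: edge -> no flip
Dir NE: edge -> no flip
Dir W: first cell '.' (not opp) -> no flip
Dir E: first cell '.' (not opp) -> no flip
Dir SW: opp run (1,2), next='.' -> no flip
Dir S: opp run (1,3) (2,3) capped by W -> flip
Dir SE: opp run (1,4), next='.' -> no flip
All flips: (1,3) (2,3)

Answer: ...W..
..BWB.
..WW..
.WBW..
..B...
......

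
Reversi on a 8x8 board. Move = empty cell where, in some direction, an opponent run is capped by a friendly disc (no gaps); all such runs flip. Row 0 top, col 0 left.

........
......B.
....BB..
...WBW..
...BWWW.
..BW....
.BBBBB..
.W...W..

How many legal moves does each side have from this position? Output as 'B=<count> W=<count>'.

-- B to move --
(2,2): no bracket -> illegal
(2,3): flips 1 -> legal
(2,6): flips 3 -> legal
(3,2): flips 1 -> legal
(3,6): flips 1 -> legal
(3,7): no bracket -> illegal
(4,2): flips 2 -> legal
(4,7): flips 3 -> legal
(5,4): flips 2 -> legal
(5,5): flips 2 -> legal
(5,6): flips 1 -> legal
(5,7): flips 2 -> legal
(6,0): no bracket -> illegal
(6,6): no bracket -> illegal
(7,0): no bracket -> illegal
(7,2): no bracket -> illegal
(7,4): no bracket -> illegal
(7,6): no bracket -> illegal
B mobility = 10
-- W to move --
(0,5): no bracket -> illegal
(0,6): no bracket -> illegal
(0,7): no bracket -> illegal
(1,3): flips 1 -> legal
(1,4): flips 2 -> legal
(1,5): flips 2 -> legal
(1,7): no bracket -> illegal
(2,3): flips 1 -> legal
(2,6): no bracket -> illegal
(2,7): no bracket -> illegal
(3,2): no bracket -> illegal
(3,6): no bracket -> illegal
(4,1): no bracket -> illegal
(4,2): flips 1 -> legal
(5,0): no bracket -> illegal
(5,1): flips 2 -> legal
(5,4): no bracket -> illegal
(5,5): flips 1 -> legal
(5,6): no bracket -> illegal
(6,0): no bracket -> illegal
(6,6): no bracket -> illegal
(7,0): no bracket -> illegal
(7,2): no bracket -> illegal
(7,3): flips 1 -> legal
(7,4): no bracket -> illegal
(7,6): no bracket -> illegal
W mobility = 8

Answer: B=10 W=8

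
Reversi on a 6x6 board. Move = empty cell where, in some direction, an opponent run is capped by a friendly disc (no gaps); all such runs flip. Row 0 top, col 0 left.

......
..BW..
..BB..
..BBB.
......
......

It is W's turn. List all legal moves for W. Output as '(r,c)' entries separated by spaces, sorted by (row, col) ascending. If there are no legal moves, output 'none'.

(0,1): no bracket -> illegal
(0,2): no bracket -> illegal
(0,3): no bracket -> illegal
(1,1): flips 1 -> legal
(1,4): no bracket -> illegal
(2,1): no bracket -> illegal
(2,4): no bracket -> illegal
(2,5): no bracket -> illegal
(3,1): flips 1 -> legal
(3,5): no bracket -> illegal
(4,1): no bracket -> illegal
(4,2): no bracket -> illegal
(4,3): flips 2 -> legal
(4,4): no bracket -> illegal
(4,5): no bracket -> illegal

Answer: (1,1) (3,1) (4,3)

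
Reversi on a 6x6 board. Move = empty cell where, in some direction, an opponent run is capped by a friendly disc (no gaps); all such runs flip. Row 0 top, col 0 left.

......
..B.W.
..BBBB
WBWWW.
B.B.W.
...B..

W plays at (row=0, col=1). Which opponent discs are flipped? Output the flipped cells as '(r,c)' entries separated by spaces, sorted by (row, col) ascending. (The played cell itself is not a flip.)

Dir NW: edge -> no flip
Dir N: edge -> no flip
Dir NE: edge -> no flip
Dir W: first cell '.' (not opp) -> no flip
Dir E: first cell '.' (not opp) -> no flip
Dir SW: first cell '.' (not opp) -> no flip
Dir S: first cell '.' (not opp) -> no flip
Dir SE: opp run (1,2) (2,3) capped by W -> flip

Answer: (1,2) (2,3)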